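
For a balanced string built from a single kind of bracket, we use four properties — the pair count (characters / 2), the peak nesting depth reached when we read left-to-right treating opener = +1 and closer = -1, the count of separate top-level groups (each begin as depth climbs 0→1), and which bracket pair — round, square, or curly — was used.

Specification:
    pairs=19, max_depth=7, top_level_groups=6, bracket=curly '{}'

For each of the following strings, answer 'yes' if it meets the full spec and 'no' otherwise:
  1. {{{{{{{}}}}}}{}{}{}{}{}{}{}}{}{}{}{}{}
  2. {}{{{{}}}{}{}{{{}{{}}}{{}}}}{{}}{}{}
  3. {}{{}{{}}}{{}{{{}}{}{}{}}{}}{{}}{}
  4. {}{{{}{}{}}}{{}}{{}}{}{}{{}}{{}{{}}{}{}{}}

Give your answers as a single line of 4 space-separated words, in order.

Answer: yes no no no

Derivation:
String 1 '{{{{{{{}}}}}}{}{}{}{}{}{}{}}{}{}{}{}{}': depth seq [1 2 3 4 5 6 7 6 5 4 3 2 1 2 1 2 1 2 1 2 1 2 1 2 1 2 1 0 1 0 1 0 1 0 1 0 1 0]
  -> pairs=19 depth=7 groups=6 -> yes
String 2 '{}{{{{}}}{}{}{{{}{{}}}{{}}}}{{}}{}{}': depth seq [1 0 1 2 3 4 3 2 1 2 1 2 1 2 3 4 3 4 5 4 3 2 3 4 3 2 1 0 1 2 1 0 1 0 1 0]
  -> pairs=18 depth=5 groups=5 -> no
String 3 '{}{{}{{}}}{{}{{{}}{}{}{}}{}}{{}}{}': depth seq [1 0 1 2 1 2 3 2 1 0 1 2 1 2 3 4 3 2 3 2 3 2 3 2 1 2 1 0 1 2 1 0 1 0]
  -> pairs=17 depth=4 groups=5 -> no
String 4 '{}{{{}{}{}}}{{}}{{}}{}{}{{}}{{}{{}}{}{}{}}': depth seq [1 0 1 2 3 2 3 2 3 2 1 0 1 2 1 0 1 2 1 0 1 0 1 0 1 2 1 0 1 2 1 2 3 2 1 2 1 2 1 2 1 0]
  -> pairs=21 depth=3 groups=8 -> no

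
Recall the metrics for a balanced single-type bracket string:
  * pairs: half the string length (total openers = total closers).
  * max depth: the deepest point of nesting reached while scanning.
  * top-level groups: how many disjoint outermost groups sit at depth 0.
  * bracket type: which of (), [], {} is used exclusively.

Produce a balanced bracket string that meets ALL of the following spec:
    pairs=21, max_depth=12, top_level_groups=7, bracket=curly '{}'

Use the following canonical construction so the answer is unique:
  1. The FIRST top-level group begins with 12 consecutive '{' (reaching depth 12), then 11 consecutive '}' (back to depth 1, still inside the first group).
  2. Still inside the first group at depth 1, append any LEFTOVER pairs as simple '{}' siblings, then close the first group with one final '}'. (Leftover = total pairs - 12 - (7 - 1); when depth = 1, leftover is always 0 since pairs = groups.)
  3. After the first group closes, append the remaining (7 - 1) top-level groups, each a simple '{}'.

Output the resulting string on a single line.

Answer: {{{{{{{{{{{{}}}}}}}}}}}{}{}{}}{}{}{}{}{}{}

Derivation:
Spec: pairs=21 depth=12 groups=7
Leftover pairs = 21 - 12 - (7-1) = 3
First group: deep chain of depth 12 + 3 sibling pairs
Remaining 6 groups: simple '{}' each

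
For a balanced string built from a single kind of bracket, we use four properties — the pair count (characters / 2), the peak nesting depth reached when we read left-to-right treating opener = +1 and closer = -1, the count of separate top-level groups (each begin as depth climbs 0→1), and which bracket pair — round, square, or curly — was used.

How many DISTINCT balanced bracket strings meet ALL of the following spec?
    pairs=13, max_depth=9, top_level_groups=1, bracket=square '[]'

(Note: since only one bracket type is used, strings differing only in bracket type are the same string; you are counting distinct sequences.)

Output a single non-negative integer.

Spec: pairs=13 depth=9 groups=1
Count(depth <= 9) = 206516
Count(depth <= 8) = 201158
Count(depth == 9) = 206516 - 201158 = 5358

Answer: 5358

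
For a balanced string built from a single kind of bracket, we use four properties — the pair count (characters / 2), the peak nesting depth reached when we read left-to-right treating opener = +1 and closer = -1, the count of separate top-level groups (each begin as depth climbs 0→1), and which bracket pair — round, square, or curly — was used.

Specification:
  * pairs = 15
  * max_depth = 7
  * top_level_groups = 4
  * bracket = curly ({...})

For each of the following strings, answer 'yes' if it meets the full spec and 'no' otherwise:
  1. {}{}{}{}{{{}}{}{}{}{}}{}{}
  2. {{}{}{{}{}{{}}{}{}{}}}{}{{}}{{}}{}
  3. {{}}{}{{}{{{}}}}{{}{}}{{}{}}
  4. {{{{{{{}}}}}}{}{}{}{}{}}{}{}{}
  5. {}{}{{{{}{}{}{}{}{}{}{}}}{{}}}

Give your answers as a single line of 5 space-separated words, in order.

Answer: no no no yes no

Derivation:
String 1 '{}{}{}{}{{{}}{}{}{}{}}{}{}': depth seq [1 0 1 0 1 0 1 0 1 2 3 2 1 2 1 2 1 2 1 2 1 0 1 0 1 0]
  -> pairs=13 depth=3 groups=7 -> no
String 2 '{{}{}{{}{}{{}}{}{}{}}}{}{{}}{{}}{}': depth seq [1 2 1 2 1 2 3 2 3 2 3 4 3 2 3 2 3 2 3 2 1 0 1 0 1 2 1 0 1 2 1 0 1 0]
  -> pairs=17 depth=4 groups=5 -> no
String 3 '{{}}{}{{}{{{}}}}{{}{}}{{}{}}': depth seq [1 2 1 0 1 0 1 2 1 2 3 4 3 2 1 0 1 2 1 2 1 0 1 2 1 2 1 0]
  -> pairs=14 depth=4 groups=5 -> no
String 4 '{{{{{{{}}}}}}{}{}{}{}{}}{}{}{}': depth seq [1 2 3 4 5 6 7 6 5 4 3 2 1 2 1 2 1 2 1 2 1 2 1 0 1 0 1 0 1 0]
  -> pairs=15 depth=7 groups=4 -> yes
String 5 '{}{}{{{{}{}{}{}{}{}{}{}}}{{}}}': depth seq [1 0 1 0 1 2 3 4 3 4 3 4 3 4 3 4 3 4 3 4 3 4 3 2 1 2 3 2 1 0]
  -> pairs=15 depth=4 groups=3 -> no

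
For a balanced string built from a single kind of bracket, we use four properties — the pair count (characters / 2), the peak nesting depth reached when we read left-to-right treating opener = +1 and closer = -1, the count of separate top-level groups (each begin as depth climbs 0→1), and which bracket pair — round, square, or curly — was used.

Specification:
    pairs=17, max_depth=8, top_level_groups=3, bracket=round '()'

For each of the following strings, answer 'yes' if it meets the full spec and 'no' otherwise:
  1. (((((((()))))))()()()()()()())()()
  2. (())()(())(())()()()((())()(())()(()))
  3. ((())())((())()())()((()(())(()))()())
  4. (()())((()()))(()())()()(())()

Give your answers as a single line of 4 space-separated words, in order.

Answer: yes no no no

Derivation:
String 1 '(((((((()))))))()()()()()()())()()': depth seq [1 2 3 4 5 6 7 8 7 6 5 4 3 2 1 2 1 2 1 2 1 2 1 2 1 2 1 2 1 0 1 0 1 0]
  -> pairs=17 depth=8 groups=3 -> yes
String 2 '(())()(())(())()()()((())()(())()(()))': depth seq [1 2 1 0 1 0 1 2 1 0 1 2 1 0 1 0 1 0 1 0 1 2 3 2 1 2 1 2 3 2 1 2 1 2 3 2 1 0]
  -> pairs=19 depth=3 groups=8 -> no
String 3 '((())())((())()())()((()(())(()))()())': depth seq [1 2 3 2 1 2 1 0 1 2 3 2 1 2 1 2 1 0 1 0 1 2 3 2 3 4 3 2 3 4 3 2 1 2 1 2 1 0]
  -> pairs=19 depth=4 groups=4 -> no
String 4 '(()())((()()))(()())()()(())()': depth seq [1 2 1 2 1 0 1 2 3 2 3 2 1 0 1 2 1 2 1 0 1 0 1 0 1 2 1 0 1 0]
  -> pairs=15 depth=3 groups=7 -> no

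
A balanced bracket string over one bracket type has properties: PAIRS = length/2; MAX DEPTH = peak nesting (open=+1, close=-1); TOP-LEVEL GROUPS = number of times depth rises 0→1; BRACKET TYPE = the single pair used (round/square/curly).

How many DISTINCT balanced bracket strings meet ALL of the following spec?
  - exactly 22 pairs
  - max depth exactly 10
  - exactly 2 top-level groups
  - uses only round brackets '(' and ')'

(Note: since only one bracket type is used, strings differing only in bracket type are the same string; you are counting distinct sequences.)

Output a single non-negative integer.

Answer: 1503291767

Derivation:
Spec: pairs=22 depth=10 groups=2
Count(depth <= 10) = 23434345975
Count(depth <= 9) = 21931054208
Count(depth == 10) = 23434345975 - 21931054208 = 1503291767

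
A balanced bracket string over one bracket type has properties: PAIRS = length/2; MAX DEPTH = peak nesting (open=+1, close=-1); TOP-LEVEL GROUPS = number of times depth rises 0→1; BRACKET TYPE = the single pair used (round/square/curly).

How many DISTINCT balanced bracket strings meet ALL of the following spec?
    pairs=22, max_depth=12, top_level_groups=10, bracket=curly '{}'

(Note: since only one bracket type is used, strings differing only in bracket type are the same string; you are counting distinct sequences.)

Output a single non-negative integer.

Spec: pairs=22 depth=12 groups=10
Count(depth <= 12) = 161280590
Count(depth <= 11) = 161280290
Count(depth == 12) = 161280590 - 161280290 = 300

Answer: 300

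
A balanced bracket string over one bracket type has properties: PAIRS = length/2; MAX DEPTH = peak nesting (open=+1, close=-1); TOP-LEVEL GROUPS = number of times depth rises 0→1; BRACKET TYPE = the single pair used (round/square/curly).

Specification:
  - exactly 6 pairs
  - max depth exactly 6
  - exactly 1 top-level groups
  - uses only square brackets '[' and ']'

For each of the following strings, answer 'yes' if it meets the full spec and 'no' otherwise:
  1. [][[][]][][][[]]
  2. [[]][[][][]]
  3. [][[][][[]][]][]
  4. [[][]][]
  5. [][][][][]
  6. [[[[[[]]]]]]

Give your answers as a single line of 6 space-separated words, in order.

Answer: no no no no no yes

Derivation:
String 1 '[][[][]][][][[]]': depth seq [1 0 1 2 1 2 1 0 1 0 1 0 1 2 1 0]
  -> pairs=8 depth=2 groups=5 -> no
String 2 '[[]][[][][]]': depth seq [1 2 1 0 1 2 1 2 1 2 1 0]
  -> pairs=6 depth=2 groups=2 -> no
String 3 '[][[][][[]][]][]': depth seq [1 0 1 2 1 2 1 2 3 2 1 2 1 0 1 0]
  -> pairs=8 depth=3 groups=3 -> no
String 4 '[[][]][]': depth seq [1 2 1 2 1 0 1 0]
  -> pairs=4 depth=2 groups=2 -> no
String 5 '[][][][][]': depth seq [1 0 1 0 1 0 1 0 1 0]
  -> pairs=5 depth=1 groups=5 -> no
String 6 '[[[[[[]]]]]]': depth seq [1 2 3 4 5 6 5 4 3 2 1 0]
  -> pairs=6 depth=6 groups=1 -> yes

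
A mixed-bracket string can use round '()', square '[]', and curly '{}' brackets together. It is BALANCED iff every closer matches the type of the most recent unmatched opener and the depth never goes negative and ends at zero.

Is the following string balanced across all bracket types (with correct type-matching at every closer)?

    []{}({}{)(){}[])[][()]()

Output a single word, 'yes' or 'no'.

Answer: no

Derivation:
pos 0: push '['; stack = [
pos 1: ']' matches '['; pop; stack = (empty)
pos 2: push '{'; stack = {
pos 3: '}' matches '{'; pop; stack = (empty)
pos 4: push '('; stack = (
pos 5: push '{'; stack = ({
pos 6: '}' matches '{'; pop; stack = (
pos 7: push '{'; stack = ({
pos 8: saw closer ')' but top of stack is '{' (expected '}') → INVALID
Verdict: type mismatch at position 8: ')' closes '{' → no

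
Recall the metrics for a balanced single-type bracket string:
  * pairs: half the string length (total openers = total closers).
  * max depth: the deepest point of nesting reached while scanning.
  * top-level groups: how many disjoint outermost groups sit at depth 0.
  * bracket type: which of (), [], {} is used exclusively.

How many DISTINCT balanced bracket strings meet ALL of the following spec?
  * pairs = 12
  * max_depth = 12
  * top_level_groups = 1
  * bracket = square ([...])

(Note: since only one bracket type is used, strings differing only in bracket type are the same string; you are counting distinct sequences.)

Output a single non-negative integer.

Answer: 1

Derivation:
Spec: pairs=12 depth=12 groups=1
Count(depth <= 12) = 58786
Count(depth <= 11) = 58785
Count(depth == 12) = 58786 - 58785 = 1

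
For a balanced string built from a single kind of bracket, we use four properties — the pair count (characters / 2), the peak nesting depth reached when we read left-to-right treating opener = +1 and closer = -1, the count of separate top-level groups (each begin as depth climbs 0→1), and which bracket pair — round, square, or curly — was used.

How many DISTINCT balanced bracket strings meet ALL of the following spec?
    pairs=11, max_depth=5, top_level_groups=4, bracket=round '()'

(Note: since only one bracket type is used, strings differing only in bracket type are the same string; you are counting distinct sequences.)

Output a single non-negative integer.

Answer: 1288

Derivation:
Spec: pairs=11 depth=5 groups=4
Count(depth <= 5) = 6660
Count(depth <= 4) = 5372
Count(depth == 5) = 6660 - 5372 = 1288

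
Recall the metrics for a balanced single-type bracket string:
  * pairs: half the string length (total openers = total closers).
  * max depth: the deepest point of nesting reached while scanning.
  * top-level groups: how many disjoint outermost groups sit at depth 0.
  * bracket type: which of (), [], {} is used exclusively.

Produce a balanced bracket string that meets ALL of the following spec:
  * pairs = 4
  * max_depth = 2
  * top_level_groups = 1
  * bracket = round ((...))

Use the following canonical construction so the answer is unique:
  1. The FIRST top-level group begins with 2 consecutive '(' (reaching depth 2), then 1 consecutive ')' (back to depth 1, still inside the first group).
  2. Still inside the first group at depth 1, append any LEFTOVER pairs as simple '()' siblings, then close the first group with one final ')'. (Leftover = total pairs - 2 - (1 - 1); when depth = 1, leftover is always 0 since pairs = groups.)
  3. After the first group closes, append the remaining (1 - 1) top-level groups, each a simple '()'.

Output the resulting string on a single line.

Spec: pairs=4 depth=2 groups=1
Leftover pairs = 4 - 2 - (1-1) = 2
First group: deep chain of depth 2 + 2 sibling pairs
Remaining 0 groups: simple '()' each

Answer: (()()())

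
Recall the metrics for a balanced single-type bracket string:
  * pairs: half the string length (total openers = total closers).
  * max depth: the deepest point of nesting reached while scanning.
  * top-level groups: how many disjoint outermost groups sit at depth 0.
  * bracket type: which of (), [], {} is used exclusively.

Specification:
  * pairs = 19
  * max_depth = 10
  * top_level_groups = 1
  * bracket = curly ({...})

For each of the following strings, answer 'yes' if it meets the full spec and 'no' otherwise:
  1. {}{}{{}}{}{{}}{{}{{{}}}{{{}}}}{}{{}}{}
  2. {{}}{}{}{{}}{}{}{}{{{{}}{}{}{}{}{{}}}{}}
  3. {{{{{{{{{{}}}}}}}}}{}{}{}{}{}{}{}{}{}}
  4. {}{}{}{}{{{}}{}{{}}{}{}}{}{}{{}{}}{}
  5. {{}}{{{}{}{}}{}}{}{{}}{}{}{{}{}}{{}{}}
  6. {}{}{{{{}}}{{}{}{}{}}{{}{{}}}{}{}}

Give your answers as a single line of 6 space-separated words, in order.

String 1 '{}{}{{}}{}{{}}{{}{{{}}}{{{}}}}{}{{}}{}': depth seq [1 0 1 0 1 2 1 0 1 0 1 2 1 0 1 2 1 2 3 4 3 2 1 2 3 4 3 2 1 0 1 0 1 2 1 0 1 0]
  -> pairs=19 depth=4 groups=9 -> no
String 2 '{{}}{}{}{{}}{}{}{}{{{{}}{}{}{}{}{{}}}{}}': depth seq [1 2 1 0 1 0 1 0 1 2 1 0 1 0 1 0 1 0 1 2 3 4 3 2 3 2 3 2 3 2 3 2 3 4 3 2 1 2 1 0]
  -> pairs=20 depth=4 groups=8 -> no
String 3 '{{{{{{{{{{}}}}}}}}}{}{}{}{}{}{}{}{}{}}': depth seq [1 2 3 4 5 6 7 8 9 10 9 8 7 6 5 4 3 2 1 2 1 2 1 2 1 2 1 2 1 2 1 2 1 2 1 2 1 0]
  -> pairs=19 depth=10 groups=1 -> yes
String 4 '{}{}{}{}{{{}}{}{{}}{}{}}{}{}{{}{}}{}': depth seq [1 0 1 0 1 0 1 0 1 2 3 2 1 2 1 2 3 2 1 2 1 2 1 0 1 0 1 0 1 2 1 2 1 0 1 0]
  -> pairs=18 depth=3 groups=9 -> no
String 5 '{{}}{{{}{}{}}{}}{}{{}}{}{}{{}{}}{{}{}}': depth seq [1 2 1 0 1 2 3 2 3 2 3 2 1 2 1 0 1 0 1 2 1 0 1 0 1 0 1 2 1 2 1 0 1 2 1 2 1 0]
  -> pairs=19 depth=3 groups=8 -> no
String 6 '{}{}{{{{}}}{{}{}{}{}}{{}{{}}}{}{}}': depth seq [1 0 1 0 1 2 3 4 3 2 1 2 3 2 3 2 3 2 3 2 1 2 3 2 3 4 3 2 1 2 1 2 1 0]
  -> pairs=17 depth=4 groups=3 -> no

Answer: no no yes no no no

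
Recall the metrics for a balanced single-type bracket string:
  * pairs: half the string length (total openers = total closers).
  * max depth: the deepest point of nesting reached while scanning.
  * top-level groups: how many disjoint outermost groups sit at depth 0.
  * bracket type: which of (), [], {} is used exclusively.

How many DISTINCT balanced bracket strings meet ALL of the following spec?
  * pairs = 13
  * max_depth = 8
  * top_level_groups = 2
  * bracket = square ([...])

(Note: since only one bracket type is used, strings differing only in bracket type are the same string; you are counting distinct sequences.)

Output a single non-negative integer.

Answer: 8556

Derivation:
Spec: pairs=13 depth=8 groups=2
Count(depth <= 8) = 205436
Count(depth <= 7) = 196880
Count(depth == 8) = 205436 - 196880 = 8556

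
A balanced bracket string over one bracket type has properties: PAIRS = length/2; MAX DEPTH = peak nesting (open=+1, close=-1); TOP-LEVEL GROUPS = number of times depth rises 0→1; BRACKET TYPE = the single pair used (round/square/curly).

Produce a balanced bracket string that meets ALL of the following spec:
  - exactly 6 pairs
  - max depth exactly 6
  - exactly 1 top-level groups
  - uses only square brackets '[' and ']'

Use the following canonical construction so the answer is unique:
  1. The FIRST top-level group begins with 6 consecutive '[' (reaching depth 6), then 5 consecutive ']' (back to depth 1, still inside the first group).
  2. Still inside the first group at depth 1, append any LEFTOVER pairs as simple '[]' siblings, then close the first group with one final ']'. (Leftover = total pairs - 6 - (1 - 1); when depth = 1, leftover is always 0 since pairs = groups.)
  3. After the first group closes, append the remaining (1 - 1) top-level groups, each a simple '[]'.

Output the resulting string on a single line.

Answer: [[[[[[]]]]]]

Derivation:
Spec: pairs=6 depth=6 groups=1
Leftover pairs = 6 - 6 - (1-1) = 0
First group: deep chain of depth 6 + 0 sibling pairs
Remaining 0 groups: simple '[]' each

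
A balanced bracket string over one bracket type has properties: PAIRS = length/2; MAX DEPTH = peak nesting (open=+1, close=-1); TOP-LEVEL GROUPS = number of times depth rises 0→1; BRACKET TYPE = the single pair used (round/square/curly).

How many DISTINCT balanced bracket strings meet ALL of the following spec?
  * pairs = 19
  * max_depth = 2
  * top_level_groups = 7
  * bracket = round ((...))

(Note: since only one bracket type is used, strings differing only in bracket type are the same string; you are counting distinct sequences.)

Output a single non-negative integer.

Answer: 18564

Derivation:
Spec: pairs=19 depth=2 groups=7
Count(depth <= 2) = 18564
Count(depth <= 1) = 0
Count(depth == 2) = 18564 - 0 = 18564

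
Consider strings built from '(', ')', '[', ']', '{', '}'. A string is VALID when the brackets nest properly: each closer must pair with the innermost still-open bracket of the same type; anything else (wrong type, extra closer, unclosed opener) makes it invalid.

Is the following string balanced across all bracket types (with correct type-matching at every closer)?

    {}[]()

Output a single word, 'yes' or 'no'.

Answer: yes

Derivation:
pos 0: push '{'; stack = {
pos 1: '}' matches '{'; pop; stack = (empty)
pos 2: push '['; stack = [
pos 3: ']' matches '['; pop; stack = (empty)
pos 4: push '('; stack = (
pos 5: ')' matches '('; pop; stack = (empty)
end: stack empty → VALID
Verdict: properly nested → yes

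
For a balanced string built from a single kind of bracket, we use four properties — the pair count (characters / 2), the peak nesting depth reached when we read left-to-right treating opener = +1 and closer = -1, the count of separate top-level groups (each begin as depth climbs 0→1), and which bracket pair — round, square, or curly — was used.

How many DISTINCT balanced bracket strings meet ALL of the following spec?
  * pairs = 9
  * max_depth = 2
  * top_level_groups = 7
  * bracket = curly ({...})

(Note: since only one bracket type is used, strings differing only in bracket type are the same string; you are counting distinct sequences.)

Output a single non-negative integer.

Answer: 28

Derivation:
Spec: pairs=9 depth=2 groups=7
Count(depth <= 2) = 28
Count(depth <= 1) = 0
Count(depth == 2) = 28 - 0 = 28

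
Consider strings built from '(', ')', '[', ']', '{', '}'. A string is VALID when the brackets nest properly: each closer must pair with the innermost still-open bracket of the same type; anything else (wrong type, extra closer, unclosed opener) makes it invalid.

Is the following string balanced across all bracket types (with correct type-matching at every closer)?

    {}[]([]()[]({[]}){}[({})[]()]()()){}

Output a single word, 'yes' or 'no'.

pos 0: push '{'; stack = {
pos 1: '}' matches '{'; pop; stack = (empty)
pos 2: push '['; stack = [
pos 3: ']' matches '['; pop; stack = (empty)
pos 4: push '('; stack = (
pos 5: push '['; stack = ([
pos 6: ']' matches '['; pop; stack = (
pos 7: push '('; stack = ((
pos 8: ')' matches '('; pop; stack = (
pos 9: push '['; stack = ([
pos 10: ']' matches '['; pop; stack = (
pos 11: push '('; stack = ((
pos 12: push '{'; stack = (({
pos 13: push '['; stack = (({[
pos 14: ']' matches '['; pop; stack = (({
pos 15: '}' matches '{'; pop; stack = ((
pos 16: ')' matches '('; pop; stack = (
pos 17: push '{'; stack = ({
pos 18: '}' matches '{'; pop; stack = (
pos 19: push '['; stack = ([
pos 20: push '('; stack = ([(
pos 21: push '{'; stack = ([({
pos 22: '}' matches '{'; pop; stack = ([(
pos 23: ')' matches '('; pop; stack = ([
pos 24: push '['; stack = ([[
pos 25: ']' matches '['; pop; stack = ([
pos 26: push '('; stack = ([(
pos 27: ')' matches '('; pop; stack = ([
pos 28: ']' matches '['; pop; stack = (
pos 29: push '('; stack = ((
pos 30: ')' matches '('; pop; stack = (
pos 31: push '('; stack = ((
pos 32: ')' matches '('; pop; stack = (
pos 33: ')' matches '('; pop; stack = (empty)
pos 34: push '{'; stack = {
pos 35: '}' matches '{'; pop; stack = (empty)
end: stack empty → VALID
Verdict: properly nested → yes

Answer: yes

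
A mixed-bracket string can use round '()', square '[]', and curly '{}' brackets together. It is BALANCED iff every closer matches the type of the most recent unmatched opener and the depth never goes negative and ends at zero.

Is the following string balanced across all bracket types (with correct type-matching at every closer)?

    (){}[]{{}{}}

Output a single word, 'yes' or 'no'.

Answer: yes

Derivation:
pos 0: push '('; stack = (
pos 1: ')' matches '('; pop; stack = (empty)
pos 2: push '{'; stack = {
pos 3: '}' matches '{'; pop; stack = (empty)
pos 4: push '['; stack = [
pos 5: ']' matches '['; pop; stack = (empty)
pos 6: push '{'; stack = {
pos 7: push '{'; stack = {{
pos 8: '}' matches '{'; pop; stack = {
pos 9: push '{'; stack = {{
pos 10: '}' matches '{'; pop; stack = {
pos 11: '}' matches '{'; pop; stack = (empty)
end: stack empty → VALID
Verdict: properly nested → yes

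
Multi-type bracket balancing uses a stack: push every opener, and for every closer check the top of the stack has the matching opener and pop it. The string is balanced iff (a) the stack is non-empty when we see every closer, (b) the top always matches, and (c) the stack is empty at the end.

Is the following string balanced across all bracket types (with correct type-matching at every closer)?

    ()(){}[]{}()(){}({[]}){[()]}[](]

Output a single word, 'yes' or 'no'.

Answer: no

Derivation:
pos 0: push '('; stack = (
pos 1: ')' matches '('; pop; stack = (empty)
pos 2: push '('; stack = (
pos 3: ')' matches '('; pop; stack = (empty)
pos 4: push '{'; stack = {
pos 5: '}' matches '{'; pop; stack = (empty)
pos 6: push '['; stack = [
pos 7: ']' matches '['; pop; stack = (empty)
pos 8: push '{'; stack = {
pos 9: '}' matches '{'; pop; stack = (empty)
pos 10: push '('; stack = (
pos 11: ')' matches '('; pop; stack = (empty)
pos 12: push '('; stack = (
pos 13: ')' matches '('; pop; stack = (empty)
pos 14: push '{'; stack = {
pos 15: '}' matches '{'; pop; stack = (empty)
pos 16: push '('; stack = (
pos 17: push '{'; stack = ({
pos 18: push '['; stack = ({[
pos 19: ']' matches '['; pop; stack = ({
pos 20: '}' matches '{'; pop; stack = (
pos 21: ')' matches '('; pop; stack = (empty)
pos 22: push '{'; stack = {
pos 23: push '['; stack = {[
pos 24: push '('; stack = {[(
pos 25: ')' matches '('; pop; stack = {[
pos 26: ']' matches '['; pop; stack = {
pos 27: '}' matches '{'; pop; stack = (empty)
pos 28: push '['; stack = [
pos 29: ']' matches '['; pop; stack = (empty)
pos 30: push '('; stack = (
pos 31: saw closer ']' but top of stack is '(' (expected ')') → INVALID
Verdict: type mismatch at position 31: ']' closes '(' → no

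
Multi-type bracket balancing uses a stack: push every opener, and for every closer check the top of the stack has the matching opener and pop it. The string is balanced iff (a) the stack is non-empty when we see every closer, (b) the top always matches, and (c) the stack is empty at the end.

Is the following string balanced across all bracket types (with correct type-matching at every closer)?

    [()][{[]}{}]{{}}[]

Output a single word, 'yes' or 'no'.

pos 0: push '['; stack = [
pos 1: push '('; stack = [(
pos 2: ')' matches '('; pop; stack = [
pos 3: ']' matches '['; pop; stack = (empty)
pos 4: push '['; stack = [
pos 5: push '{'; stack = [{
pos 6: push '['; stack = [{[
pos 7: ']' matches '['; pop; stack = [{
pos 8: '}' matches '{'; pop; stack = [
pos 9: push '{'; stack = [{
pos 10: '}' matches '{'; pop; stack = [
pos 11: ']' matches '['; pop; stack = (empty)
pos 12: push '{'; stack = {
pos 13: push '{'; stack = {{
pos 14: '}' matches '{'; pop; stack = {
pos 15: '}' matches '{'; pop; stack = (empty)
pos 16: push '['; stack = [
pos 17: ']' matches '['; pop; stack = (empty)
end: stack empty → VALID
Verdict: properly nested → yes

Answer: yes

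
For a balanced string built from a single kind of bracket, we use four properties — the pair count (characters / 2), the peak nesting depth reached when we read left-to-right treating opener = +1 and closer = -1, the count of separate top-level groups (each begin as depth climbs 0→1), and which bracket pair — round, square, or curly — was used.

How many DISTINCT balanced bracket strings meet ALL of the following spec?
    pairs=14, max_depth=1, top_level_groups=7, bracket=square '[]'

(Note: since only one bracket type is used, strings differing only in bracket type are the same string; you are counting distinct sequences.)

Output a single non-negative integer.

Answer: 0

Derivation:
Spec: pairs=14 depth=1 groups=7
Count(depth <= 1) = 0
Count(depth <= 0) = 0
Count(depth == 1) = 0 - 0 = 0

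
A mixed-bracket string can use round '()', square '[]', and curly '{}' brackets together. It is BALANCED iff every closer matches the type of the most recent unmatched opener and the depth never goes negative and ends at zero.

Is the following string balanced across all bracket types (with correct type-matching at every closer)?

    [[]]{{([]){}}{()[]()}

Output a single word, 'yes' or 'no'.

pos 0: push '['; stack = [
pos 1: push '['; stack = [[
pos 2: ']' matches '['; pop; stack = [
pos 3: ']' matches '['; pop; stack = (empty)
pos 4: push '{'; stack = {
pos 5: push '{'; stack = {{
pos 6: push '('; stack = {{(
pos 7: push '['; stack = {{([
pos 8: ']' matches '['; pop; stack = {{(
pos 9: ')' matches '('; pop; stack = {{
pos 10: push '{'; stack = {{{
pos 11: '}' matches '{'; pop; stack = {{
pos 12: '}' matches '{'; pop; stack = {
pos 13: push '{'; stack = {{
pos 14: push '('; stack = {{(
pos 15: ')' matches '('; pop; stack = {{
pos 16: push '['; stack = {{[
pos 17: ']' matches '['; pop; stack = {{
pos 18: push '('; stack = {{(
pos 19: ')' matches '('; pop; stack = {{
pos 20: '}' matches '{'; pop; stack = {
end: stack still non-empty ({) → INVALID
Verdict: unclosed openers at end: { → no

Answer: no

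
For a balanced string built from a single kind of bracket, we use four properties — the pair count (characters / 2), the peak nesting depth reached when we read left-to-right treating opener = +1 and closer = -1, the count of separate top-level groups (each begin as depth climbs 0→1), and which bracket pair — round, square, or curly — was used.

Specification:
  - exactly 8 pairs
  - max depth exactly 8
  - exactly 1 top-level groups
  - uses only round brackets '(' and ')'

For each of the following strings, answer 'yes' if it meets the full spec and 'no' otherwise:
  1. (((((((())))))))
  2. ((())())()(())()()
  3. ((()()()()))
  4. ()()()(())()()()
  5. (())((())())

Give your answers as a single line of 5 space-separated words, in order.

Answer: yes no no no no

Derivation:
String 1 '(((((((())))))))': depth seq [1 2 3 4 5 6 7 8 7 6 5 4 3 2 1 0]
  -> pairs=8 depth=8 groups=1 -> yes
String 2 '((())())()(())()()': depth seq [1 2 3 2 1 2 1 0 1 0 1 2 1 0 1 0 1 0]
  -> pairs=9 depth=3 groups=5 -> no
String 3 '((()()()()))': depth seq [1 2 3 2 3 2 3 2 3 2 1 0]
  -> pairs=6 depth=3 groups=1 -> no
String 4 '()()()(())()()()': depth seq [1 0 1 0 1 0 1 2 1 0 1 0 1 0 1 0]
  -> pairs=8 depth=2 groups=7 -> no
String 5 '(())((())())': depth seq [1 2 1 0 1 2 3 2 1 2 1 0]
  -> pairs=6 depth=3 groups=2 -> no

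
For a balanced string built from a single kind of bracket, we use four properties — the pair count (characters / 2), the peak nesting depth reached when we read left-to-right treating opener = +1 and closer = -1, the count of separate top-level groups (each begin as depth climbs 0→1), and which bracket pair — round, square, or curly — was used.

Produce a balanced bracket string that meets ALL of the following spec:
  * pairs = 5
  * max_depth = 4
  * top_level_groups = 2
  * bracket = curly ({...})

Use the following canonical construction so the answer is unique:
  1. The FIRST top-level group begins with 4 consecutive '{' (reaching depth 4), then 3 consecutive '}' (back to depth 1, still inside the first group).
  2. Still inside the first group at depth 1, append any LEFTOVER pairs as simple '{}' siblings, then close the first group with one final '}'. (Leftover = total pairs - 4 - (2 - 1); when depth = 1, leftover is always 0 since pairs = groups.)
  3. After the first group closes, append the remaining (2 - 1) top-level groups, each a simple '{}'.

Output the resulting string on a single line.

Spec: pairs=5 depth=4 groups=2
Leftover pairs = 5 - 4 - (2-1) = 0
First group: deep chain of depth 4 + 0 sibling pairs
Remaining 1 groups: simple '{}' each

Answer: {{{{}}}}{}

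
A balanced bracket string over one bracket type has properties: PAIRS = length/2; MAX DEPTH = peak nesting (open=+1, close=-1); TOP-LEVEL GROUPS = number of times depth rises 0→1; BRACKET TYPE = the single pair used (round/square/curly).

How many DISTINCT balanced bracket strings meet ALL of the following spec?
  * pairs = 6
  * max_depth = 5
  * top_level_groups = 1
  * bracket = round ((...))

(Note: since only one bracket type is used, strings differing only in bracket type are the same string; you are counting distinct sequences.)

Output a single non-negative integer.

Answer: 7

Derivation:
Spec: pairs=6 depth=5 groups=1
Count(depth <= 5) = 41
Count(depth <= 4) = 34
Count(depth == 5) = 41 - 34 = 7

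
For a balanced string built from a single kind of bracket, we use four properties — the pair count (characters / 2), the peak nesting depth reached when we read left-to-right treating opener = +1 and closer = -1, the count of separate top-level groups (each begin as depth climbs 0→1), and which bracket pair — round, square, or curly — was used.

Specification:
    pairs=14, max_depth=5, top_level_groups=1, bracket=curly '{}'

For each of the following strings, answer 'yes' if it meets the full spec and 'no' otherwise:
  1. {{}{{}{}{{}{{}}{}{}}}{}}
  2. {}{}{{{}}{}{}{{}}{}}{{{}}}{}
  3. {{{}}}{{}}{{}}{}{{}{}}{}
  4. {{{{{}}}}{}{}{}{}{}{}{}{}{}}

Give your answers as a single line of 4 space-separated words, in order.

String 1 '{{}{{}{}{{}{{}}{}{}}}{}}': depth seq [1 2 1 2 3 2 3 2 3 4 3 4 5 4 3 4 3 4 3 2 1 2 1 0]
  -> pairs=12 depth=5 groups=1 -> no
String 2 '{}{}{{{}}{}{}{{}}{}}{{{}}}{}': depth seq [1 0 1 0 1 2 3 2 1 2 1 2 1 2 3 2 1 2 1 0 1 2 3 2 1 0 1 0]
  -> pairs=14 depth=3 groups=5 -> no
String 3 '{{{}}}{{}}{{}}{}{{}{}}{}': depth seq [1 2 3 2 1 0 1 2 1 0 1 2 1 0 1 0 1 2 1 2 1 0 1 0]
  -> pairs=12 depth=3 groups=6 -> no
String 4 '{{{{{}}}}{}{}{}{}{}{}{}{}{}}': depth seq [1 2 3 4 5 4 3 2 1 2 1 2 1 2 1 2 1 2 1 2 1 2 1 2 1 2 1 0]
  -> pairs=14 depth=5 groups=1 -> yes

Answer: no no no yes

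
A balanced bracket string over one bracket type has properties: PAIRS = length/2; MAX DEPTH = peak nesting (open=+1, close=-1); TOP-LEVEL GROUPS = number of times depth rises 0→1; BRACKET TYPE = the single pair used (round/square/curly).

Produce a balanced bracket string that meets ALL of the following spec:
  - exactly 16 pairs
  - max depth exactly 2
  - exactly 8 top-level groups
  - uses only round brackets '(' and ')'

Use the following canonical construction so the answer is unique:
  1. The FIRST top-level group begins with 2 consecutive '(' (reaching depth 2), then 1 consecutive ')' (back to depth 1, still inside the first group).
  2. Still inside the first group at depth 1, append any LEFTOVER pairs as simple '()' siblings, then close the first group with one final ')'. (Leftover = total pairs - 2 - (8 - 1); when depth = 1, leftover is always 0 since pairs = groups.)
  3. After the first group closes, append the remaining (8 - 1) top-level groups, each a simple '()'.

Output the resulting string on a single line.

Answer: (()()()()()()()())()()()()()()()

Derivation:
Spec: pairs=16 depth=2 groups=8
Leftover pairs = 16 - 2 - (8-1) = 7
First group: deep chain of depth 2 + 7 sibling pairs
Remaining 7 groups: simple '()' each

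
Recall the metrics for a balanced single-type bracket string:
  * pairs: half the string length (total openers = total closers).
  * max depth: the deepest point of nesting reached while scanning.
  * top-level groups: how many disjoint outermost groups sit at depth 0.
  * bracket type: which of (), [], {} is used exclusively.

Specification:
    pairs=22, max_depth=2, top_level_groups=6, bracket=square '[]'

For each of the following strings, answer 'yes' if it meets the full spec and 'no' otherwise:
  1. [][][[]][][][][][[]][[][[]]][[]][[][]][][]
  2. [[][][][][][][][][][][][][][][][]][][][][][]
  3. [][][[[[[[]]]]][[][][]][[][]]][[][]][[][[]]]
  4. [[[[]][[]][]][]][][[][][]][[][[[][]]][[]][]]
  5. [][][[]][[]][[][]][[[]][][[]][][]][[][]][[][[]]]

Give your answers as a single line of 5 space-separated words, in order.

Answer: no yes no no no

Derivation:
String 1 '[][][[]][][][][][[]][[][[]]][[]][[][]][][]': depth seq [1 0 1 0 1 2 1 0 1 0 1 0 1 0 1 0 1 2 1 0 1 2 1 2 3 2 1 0 1 2 1 0 1 2 1 2 1 0 1 0 1 0]
  -> pairs=21 depth=3 groups=13 -> no
String 2 '[[][][][][][][][][][][][][][][][]][][][][][]': depth seq [1 2 1 2 1 2 1 2 1 2 1 2 1 2 1 2 1 2 1 2 1 2 1 2 1 2 1 2 1 2 1 2 1 0 1 0 1 0 1 0 1 0 1 0]
  -> pairs=22 depth=2 groups=6 -> yes
String 3 '[][][[[[[[]]]]][[][][]][[][]]][[][]][[][[]]]': depth seq [1 0 1 0 1 2 3 4 5 6 5 4 3 2 1 2 3 2 3 2 3 2 1 2 3 2 3 2 1 0 1 2 1 2 1 0 1 2 1 2 3 2 1 0]
  -> pairs=22 depth=6 groups=5 -> no
String 4 '[[[[]][[]][]][]][][[][][]][[][[[][]]][[]][]]': depth seq [1 2 3 4 3 2 3 4 3 2 3 2 1 2 1 0 1 0 1 2 1 2 1 2 1 0 1 2 1 2 3 4 3 4 3 2 1 2 3 2 1 2 1 0]
  -> pairs=22 depth=4 groups=4 -> no
String 5 '[][][[]][[]][[][]][[[]][][[]][][]][[][]][[][[]]]': depth seq [1 0 1 0 1 2 1 0 1 2 1 0 1 2 1 2 1 0 1 2 3 2 1 2 1 2 3 2 1 2 1 2 1 0 1 2 1 2 1 0 1 2 1 2 3 2 1 0]
  -> pairs=24 depth=3 groups=8 -> no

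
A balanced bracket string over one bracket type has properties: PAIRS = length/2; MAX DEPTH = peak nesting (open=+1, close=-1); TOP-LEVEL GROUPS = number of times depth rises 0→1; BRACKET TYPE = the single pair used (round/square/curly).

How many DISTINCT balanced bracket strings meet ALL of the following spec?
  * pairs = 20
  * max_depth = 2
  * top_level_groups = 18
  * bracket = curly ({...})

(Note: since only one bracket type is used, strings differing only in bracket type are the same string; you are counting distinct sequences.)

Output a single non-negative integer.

Answer: 171

Derivation:
Spec: pairs=20 depth=2 groups=18
Count(depth <= 2) = 171
Count(depth <= 1) = 0
Count(depth == 2) = 171 - 0 = 171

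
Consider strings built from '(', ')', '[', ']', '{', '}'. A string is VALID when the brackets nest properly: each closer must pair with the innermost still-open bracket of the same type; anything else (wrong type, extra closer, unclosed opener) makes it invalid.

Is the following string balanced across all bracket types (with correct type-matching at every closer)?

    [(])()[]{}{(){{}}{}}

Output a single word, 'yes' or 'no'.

Answer: no

Derivation:
pos 0: push '['; stack = [
pos 1: push '('; stack = [(
pos 2: saw closer ']' but top of stack is '(' (expected ')') → INVALID
Verdict: type mismatch at position 2: ']' closes '(' → no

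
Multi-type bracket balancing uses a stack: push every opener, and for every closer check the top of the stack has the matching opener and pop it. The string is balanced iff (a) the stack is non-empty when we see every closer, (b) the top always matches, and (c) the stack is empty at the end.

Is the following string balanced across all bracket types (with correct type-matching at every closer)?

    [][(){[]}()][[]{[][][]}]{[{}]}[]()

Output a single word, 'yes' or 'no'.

pos 0: push '['; stack = [
pos 1: ']' matches '['; pop; stack = (empty)
pos 2: push '['; stack = [
pos 3: push '('; stack = [(
pos 4: ')' matches '('; pop; stack = [
pos 5: push '{'; stack = [{
pos 6: push '['; stack = [{[
pos 7: ']' matches '['; pop; stack = [{
pos 8: '}' matches '{'; pop; stack = [
pos 9: push '('; stack = [(
pos 10: ')' matches '('; pop; stack = [
pos 11: ']' matches '['; pop; stack = (empty)
pos 12: push '['; stack = [
pos 13: push '['; stack = [[
pos 14: ']' matches '['; pop; stack = [
pos 15: push '{'; stack = [{
pos 16: push '['; stack = [{[
pos 17: ']' matches '['; pop; stack = [{
pos 18: push '['; stack = [{[
pos 19: ']' matches '['; pop; stack = [{
pos 20: push '['; stack = [{[
pos 21: ']' matches '['; pop; stack = [{
pos 22: '}' matches '{'; pop; stack = [
pos 23: ']' matches '['; pop; stack = (empty)
pos 24: push '{'; stack = {
pos 25: push '['; stack = {[
pos 26: push '{'; stack = {[{
pos 27: '}' matches '{'; pop; stack = {[
pos 28: ']' matches '['; pop; stack = {
pos 29: '}' matches '{'; pop; stack = (empty)
pos 30: push '['; stack = [
pos 31: ']' matches '['; pop; stack = (empty)
pos 32: push '('; stack = (
pos 33: ')' matches '('; pop; stack = (empty)
end: stack empty → VALID
Verdict: properly nested → yes

Answer: yes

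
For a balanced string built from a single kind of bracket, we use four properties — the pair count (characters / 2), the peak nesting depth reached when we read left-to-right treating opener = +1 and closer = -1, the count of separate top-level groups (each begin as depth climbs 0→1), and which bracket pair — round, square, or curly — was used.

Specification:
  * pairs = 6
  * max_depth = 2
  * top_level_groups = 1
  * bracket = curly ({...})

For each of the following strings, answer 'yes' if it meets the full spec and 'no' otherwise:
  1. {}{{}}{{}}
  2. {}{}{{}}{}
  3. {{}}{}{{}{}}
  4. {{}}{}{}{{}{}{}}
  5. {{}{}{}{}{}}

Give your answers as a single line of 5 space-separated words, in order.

Answer: no no no no yes

Derivation:
String 1 '{}{{}}{{}}': depth seq [1 0 1 2 1 0 1 2 1 0]
  -> pairs=5 depth=2 groups=3 -> no
String 2 '{}{}{{}}{}': depth seq [1 0 1 0 1 2 1 0 1 0]
  -> pairs=5 depth=2 groups=4 -> no
String 3 '{{}}{}{{}{}}': depth seq [1 2 1 0 1 0 1 2 1 2 1 0]
  -> pairs=6 depth=2 groups=3 -> no
String 4 '{{}}{}{}{{}{}{}}': depth seq [1 2 1 0 1 0 1 0 1 2 1 2 1 2 1 0]
  -> pairs=8 depth=2 groups=4 -> no
String 5 '{{}{}{}{}{}}': depth seq [1 2 1 2 1 2 1 2 1 2 1 0]
  -> pairs=6 depth=2 groups=1 -> yes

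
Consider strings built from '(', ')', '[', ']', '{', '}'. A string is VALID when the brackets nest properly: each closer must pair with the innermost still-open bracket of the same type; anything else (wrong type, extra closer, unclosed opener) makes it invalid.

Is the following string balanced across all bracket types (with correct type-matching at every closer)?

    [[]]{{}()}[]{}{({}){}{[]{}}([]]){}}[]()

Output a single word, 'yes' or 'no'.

pos 0: push '['; stack = [
pos 1: push '['; stack = [[
pos 2: ']' matches '['; pop; stack = [
pos 3: ']' matches '['; pop; stack = (empty)
pos 4: push '{'; stack = {
pos 5: push '{'; stack = {{
pos 6: '}' matches '{'; pop; stack = {
pos 7: push '('; stack = {(
pos 8: ')' matches '('; pop; stack = {
pos 9: '}' matches '{'; pop; stack = (empty)
pos 10: push '['; stack = [
pos 11: ']' matches '['; pop; stack = (empty)
pos 12: push '{'; stack = {
pos 13: '}' matches '{'; pop; stack = (empty)
pos 14: push '{'; stack = {
pos 15: push '('; stack = {(
pos 16: push '{'; stack = {({
pos 17: '}' matches '{'; pop; stack = {(
pos 18: ')' matches '('; pop; stack = {
pos 19: push '{'; stack = {{
pos 20: '}' matches '{'; pop; stack = {
pos 21: push '{'; stack = {{
pos 22: push '['; stack = {{[
pos 23: ']' matches '['; pop; stack = {{
pos 24: push '{'; stack = {{{
pos 25: '}' matches '{'; pop; stack = {{
pos 26: '}' matches '{'; pop; stack = {
pos 27: push '('; stack = {(
pos 28: push '['; stack = {([
pos 29: ']' matches '['; pop; stack = {(
pos 30: saw closer ']' but top of stack is '(' (expected ')') → INVALID
Verdict: type mismatch at position 30: ']' closes '(' → no

Answer: no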